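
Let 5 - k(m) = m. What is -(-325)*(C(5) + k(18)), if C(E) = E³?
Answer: 36400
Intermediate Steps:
k(m) = 5 - m
-(-325)*(C(5) + k(18)) = -(-325)*(5³ + (5 - 1*18)) = -(-325)*(125 + (5 - 18)) = -(-325)*(125 - 13) = -(-325)*112 = -1*(-36400) = 36400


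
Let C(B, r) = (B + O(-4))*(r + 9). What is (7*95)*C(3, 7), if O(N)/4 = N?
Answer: -138320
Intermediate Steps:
O(N) = 4*N
C(B, r) = (-16 + B)*(9 + r) (C(B, r) = (B + 4*(-4))*(r + 9) = (B - 16)*(9 + r) = (-16 + B)*(9 + r))
(7*95)*C(3, 7) = (7*95)*(-144 - 16*7 + 9*3 + 3*7) = 665*(-144 - 112 + 27 + 21) = 665*(-208) = -138320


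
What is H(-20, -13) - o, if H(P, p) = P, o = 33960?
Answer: -33980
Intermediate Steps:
H(-20, -13) - o = -20 - 1*33960 = -20 - 33960 = -33980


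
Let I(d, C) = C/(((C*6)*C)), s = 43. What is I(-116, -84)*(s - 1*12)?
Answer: -31/504 ≈ -0.061508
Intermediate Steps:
I(d, C) = 1/(6*C) (I(d, C) = C/(((6*C)*C)) = C/((6*C**2)) = C*(1/(6*C**2)) = 1/(6*C))
I(-116, -84)*(s - 1*12) = ((1/6)/(-84))*(43 - 1*12) = ((1/6)*(-1/84))*(43 - 12) = -1/504*31 = -31/504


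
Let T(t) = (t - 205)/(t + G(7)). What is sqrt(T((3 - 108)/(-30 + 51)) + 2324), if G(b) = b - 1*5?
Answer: 3*sqrt(266) ≈ 48.929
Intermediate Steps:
G(b) = -5 + b (G(b) = b - 5 = -5 + b)
T(t) = (-205 + t)/(2 + t) (T(t) = (t - 205)/(t + (-5 + 7)) = (-205 + t)/(t + 2) = (-205 + t)/(2 + t))
sqrt(T((3 - 108)/(-30 + 51)) + 2324) = sqrt((-205 + (3 - 108)/(-30 + 51))/(2 + (3 - 108)/(-30 + 51)) + 2324) = sqrt((-205 - 105/21)/(2 - 105/21) + 2324) = sqrt((-205 - 105*1/21)/(2 - 105*1/21) + 2324) = sqrt((-205 - 5)/(2 - 5) + 2324) = sqrt(-210/(-3) + 2324) = sqrt(-1/3*(-210) + 2324) = sqrt(70 + 2324) = sqrt(2394) = 3*sqrt(266)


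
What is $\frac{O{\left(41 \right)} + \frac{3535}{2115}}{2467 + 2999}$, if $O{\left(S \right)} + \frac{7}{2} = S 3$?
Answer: $\frac{102511}{4624236} \approx 0.022168$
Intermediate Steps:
$O{\left(S \right)} = - \frac{7}{2} + 3 S$ ($O{\left(S \right)} = - \frac{7}{2} + S 3 = - \frac{7}{2} + 3 S$)
$\frac{O{\left(41 \right)} + \frac{3535}{2115}}{2467 + 2999} = \frac{\left(- \frac{7}{2} + 3 \cdot 41\right) + \frac{3535}{2115}}{2467 + 2999} = \frac{\left(- \frac{7}{2} + 123\right) + 3535 \cdot \frac{1}{2115}}{5466} = \left(\frac{239}{2} + \frac{707}{423}\right) \frac{1}{5466} = \frac{102511}{846} \cdot \frac{1}{5466} = \frac{102511}{4624236}$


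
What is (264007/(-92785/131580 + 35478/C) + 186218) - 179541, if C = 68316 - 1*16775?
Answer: -357934390586039/22807289 ≈ -1.5694e+7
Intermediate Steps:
C = 51541 (C = 68316 - 16775 = 51541)
(264007/(-92785/131580 + 35478/C) + 186218) - 179541 = (264007/(-92785/131580 + 35478/51541) + 186218) - 179541 = (264007/(-92785*1/131580 + 35478*(1/51541)) + 186218) - 179541 = (264007/(-18557/26316 + 35478/51541) + 186218) - 179541 = (264007/(-22807289/1356352956) + 186218) - 179541 = (264007*(-1356352956/22807289) + 186218) - 179541 = (-358086674854692/22807289 + 186218) - 179541 = -353839547111690/22807289 - 179541 = -357934390586039/22807289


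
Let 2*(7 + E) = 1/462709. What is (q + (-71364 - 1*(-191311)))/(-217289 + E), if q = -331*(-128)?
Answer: -150209222670/201089629727 ≈ -0.74698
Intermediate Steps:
q = 42368
E = -6477925/925418 (E = -7 + (1/2)/462709 = -7 + (1/2)*(1/462709) = -7 + 1/925418 = -6477925/925418 ≈ -7.0000)
(q + (-71364 - 1*(-191311)))/(-217289 + E) = (42368 + (-71364 - 1*(-191311)))/(-217289 - 6477925/925418) = (42368 + (-71364 + 191311))/(-201089629727/925418) = (42368 + 119947)*(-925418/201089629727) = 162315*(-925418/201089629727) = -150209222670/201089629727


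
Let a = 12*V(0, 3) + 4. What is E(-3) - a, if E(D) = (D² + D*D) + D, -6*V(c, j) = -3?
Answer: 5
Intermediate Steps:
V(c, j) = ½ (V(c, j) = -⅙*(-3) = ½)
E(D) = D + 2*D² (E(D) = (D² + D²) + D = 2*D² + D = D + 2*D²)
a = 10 (a = 12*(½) + 4 = 6 + 4 = 10)
E(-3) - a = -3*(1 + 2*(-3)) - 1*10 = -3*(1 - 6) - 10 = -3*(-5) - 10 = 15 - 10 = 5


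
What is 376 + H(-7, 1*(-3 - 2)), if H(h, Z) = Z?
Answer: 371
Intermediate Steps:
376 + H(-7, 1*(-3 - 2)) = 376 + 1*(-3 - 2) = 376 + 1*(-5) = 376 - 5 = 371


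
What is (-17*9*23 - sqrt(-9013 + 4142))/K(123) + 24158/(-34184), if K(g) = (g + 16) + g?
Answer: -31655723/2239052 - I*sqrt(4871)/262 ≈ -14.138 - 0.26638*I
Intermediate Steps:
K(g) = 16 + 2*g (K(g) = (16 + g) + g = 16 + 2*g)
(-17*9*23 - sqrt(-9013 + 4142))/K(123) + 24158/(-34184) = (-17*9*23 - sqrt(-9013 + 4142))/(16 + 2*123) + 24158/(-34184) = (-153*23 - sqrt(-4871))/(16 + 246) + 24158*(-1/34184) = (-3519 - I*sqrt(4871))/262 - 12079/17092 = (-3519 - I*sqrt(4871))*(1/262) - 12079/17092 = (-3519/262 - I*sqrt(4871)/262) - 12079/17092 = -31655723/2239052 - I*sqrt(4871)/262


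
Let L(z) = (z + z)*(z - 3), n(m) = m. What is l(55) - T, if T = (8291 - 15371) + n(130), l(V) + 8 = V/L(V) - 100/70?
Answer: 5052743/728 ≈ 6940.6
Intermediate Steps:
L(z) = 2*z*(-3 + z) (L(z) = (2*z)*(-3 + z) = 2*z*(-3 + z))
l(V) = -66/7 + 1/(2*(-3 + V)) (l(V) = -8 + (V/((2*V*(-3 + V))) - 100/70) = -8 + (V*(1/(2*V*(-3 + V))) - 100*1/70) = -8 + (1/(2*(-3 + V)) - 10/7) = -8 + (-10/7 + 1/(2*(-3 + V))) = -66/7 + 1/(2*(-3 + V)))
T = -6950 (T = (8291 - 15371) + 130 = -7080 + 130 = -6950)
l(55) - T = (403 - 132*55)/(14*(-3 + 55)) - 1*(-6950) = (1/14)*(403 - 7260)/52 + 6950 = (1/14)*(1/52)*(-6857) + 6950 = -6857/728 + 6950 = 5052743/728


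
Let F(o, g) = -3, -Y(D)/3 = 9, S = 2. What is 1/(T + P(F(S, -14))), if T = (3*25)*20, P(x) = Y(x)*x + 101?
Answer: 1/1682 ≈ 0.00059453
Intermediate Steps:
Y(D) = -27 (Y(D) = -3*9 = -27)
P(x) = 101 - 27*x (P(x) = -27*x + 101 = 101 - 27*x)
T = 1500 (T = 75*20 = 1500)
1/(T + P(F(S, -14))) = 1/(1500 + (101 - 27*(-3))) = 1/(1500 + (101 + 81)) = 1/(1500 + 182) = 1/1682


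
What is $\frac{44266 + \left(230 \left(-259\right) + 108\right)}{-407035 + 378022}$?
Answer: $\frac{15196}{29013} \approx 0.52377$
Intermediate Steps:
$\frac{44266 + \left(230 \left(-259\right) + 108\right)}{-407035 + 378022} = \frac{44266 + \left(-59570 + 108\right)}{-29013} = \left(44266 - 59462\right) \left(- \frac{1}{29013}\right) = \left(-15196\right) \left(- \frac{1}{29013}\right) = \frac{15196}{29013}$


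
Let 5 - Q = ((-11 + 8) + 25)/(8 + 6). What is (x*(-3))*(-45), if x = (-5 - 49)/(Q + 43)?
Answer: -10206/65 ≈ -157.02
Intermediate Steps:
Q = 24/7 (Q = 5 - ((-11 + 8) + 25)/(8 + 6) = 5 - (-3 + 25)/14 = 5 - 22/14 = 5 - 1*11/7 = 5 - 11/7 = 24/7 ≈ 3.4286)
x = -378/325 (x = (-5 - 49)/(24/7 + 43) = -54/325/7 = -54*7/325 = -378/325 ≈ -1.1631)
(x*(-3))*(-45) = -378/325*(-3)*(-45) = (1134/325)*(-45) = -10206/65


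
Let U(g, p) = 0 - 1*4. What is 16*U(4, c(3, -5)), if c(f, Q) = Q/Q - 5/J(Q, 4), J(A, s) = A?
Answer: -64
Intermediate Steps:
c(f, Q) = 1 - 5/Q (c(f, Q) = Q/Q - 5/Q = 1 - 5/Q)
U(g, p) = -4 (U(g, p) = 0 - 4 = -4)
16*U(4, c(3, -5)) = 16*(-4) = -64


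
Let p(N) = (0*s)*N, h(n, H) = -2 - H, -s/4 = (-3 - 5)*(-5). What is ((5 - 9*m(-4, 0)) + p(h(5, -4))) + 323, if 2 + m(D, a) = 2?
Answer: 328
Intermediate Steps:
m(D, a) = 0 (m(D, a) = -2 + 2 = 0)
s = -160 (s = -4*(-3 - 5)*(-5) = -(-32)*(-5) = -4*40 = -160)
p(N) = 0 (p(N) = (0*(-160))*N = 0*N = 0)
((5 - 9*m(-4, 0)) + p(h(5, -4))) + 323 = ((5 - 9*0) + 0) + 323 = ((5 + 0) + 0) + 323 = (5 + 0) + 323 = 5 + 323 = 328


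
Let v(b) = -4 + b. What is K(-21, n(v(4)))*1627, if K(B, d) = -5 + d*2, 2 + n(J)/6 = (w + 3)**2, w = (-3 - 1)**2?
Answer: 7000981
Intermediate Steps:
w = 16 (w = (-4)**2 = 16)
n(J) = 2154 (n(J) = -12 + 6*(16 + 3)**2 = -12 + 6*19**2 = -12 + 6*361 = -12 + 2166 = 2154)
K(B, d) = -5 + 2*d
K(-21, n(v(4)))*1627 = (-5 + 2*2154)*1627 = (-5 + 4308)*1627 = 4303*1627 = 7000981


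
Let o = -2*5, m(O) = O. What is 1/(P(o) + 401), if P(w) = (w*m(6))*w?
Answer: 1/1001 ≈ 0.00099900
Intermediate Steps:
o = -10
P(w) = 6*w**2 (P(w) = (w*6)*w = (6*w)*w = 6*w**2)
1/(P(o) + 401) = 1/(6*(-10)**2 + 401) = 1/(6*100 + 401) = 1/(600 + 401) = 1/1001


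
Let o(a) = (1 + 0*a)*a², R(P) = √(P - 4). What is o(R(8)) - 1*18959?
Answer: -18955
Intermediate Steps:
R(P) = √(-4 + P)
o(a) = a² (o(a) = (1 + 0)*a² = 1*a² = a²)
o(R(8)) - 1*18959 = (√(-4 + 8))² - 1*18959 = (√4)² - 18959 = 2² - 18959 = 4 - 18959 = -18955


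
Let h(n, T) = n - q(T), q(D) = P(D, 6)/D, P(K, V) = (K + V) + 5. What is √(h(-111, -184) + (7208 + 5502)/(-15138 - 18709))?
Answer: I*√1089072030101638/3113924 ≈ 10.598*I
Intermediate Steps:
P(K, V) = 5 + K + V
q(D) = (11 + D)/D (q(D) = (5 + D + 6)/D = (11 + D)/D)
h(n, T) = n - (11 + T)/T
√(h(-111, -184) + (7208 + 5502)/(-15138 - 18709)) = √((-1 - 111 - 11/(-184)) + (7208 + 5502)/(-15138 - 18709)) = √((-1 - 111 - 11*(-1/184)) + 12710/(-33847)) = √((-1 - 111 + 11/184) + 12710*(-1/33847)) = √(-20597/184 - 12710/33847) = √(-699485299/6227848) = I*√1089072030101638/3113924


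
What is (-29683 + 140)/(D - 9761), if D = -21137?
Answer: 29543/30898 ≈ 0.95615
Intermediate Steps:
(-29683 + 140)/(D - 9761) = (-29683 + 140)/(-21137 - 9761) = -29543/(-30898) = -29543*(-1/30898) = 29543/30898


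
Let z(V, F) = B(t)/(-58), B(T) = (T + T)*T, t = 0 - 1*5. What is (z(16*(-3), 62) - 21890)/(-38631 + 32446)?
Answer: 126967/35873 ≈ 3.5393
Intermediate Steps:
t = -5 (t = 0 - 5 = -5)
B(T) = 2*T² (B(T) = (2*T)*T = 2*T²)
z(V, F) = -25/29 (z(V, F) = (2*(-5)²)/(-58) = (2*25)*(-1/58) = 50*(-1/58) = -25/29)
(z(16*(-3), 62) - 21890)/(-38631 + 32446) = (-25/29 - 21890)/(-38631 + 32446) = -634835/29/(-6185) = -634835/29*(-1/6185) = 126967/35873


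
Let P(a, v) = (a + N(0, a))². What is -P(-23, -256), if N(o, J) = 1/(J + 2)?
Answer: -234256/441 ≈ -531.19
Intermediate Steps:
N(o, J) = 1/(2 + J)
P(a, v) = (a + 1/(2 + a))²
-P(-23, -256) = -(-23 + 1/(2 - 23))² = -(-23 + 1/(-21))² = -(-23 - 1/21)² = -(-484/21)² = -1*234256/441 = -234256/441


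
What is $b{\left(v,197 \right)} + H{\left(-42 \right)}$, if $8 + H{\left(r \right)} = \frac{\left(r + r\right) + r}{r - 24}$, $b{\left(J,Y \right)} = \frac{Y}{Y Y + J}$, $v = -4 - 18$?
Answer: $- \frac{2596562}{426657} \approx -6.0858$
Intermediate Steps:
$v = -22$ ($v = -4 - 18 = -22$)
$b{\left(J,Y \right)} = \frac{Y}{J + Y^{2}}$ ($b{\left(J,Y \right)} = \frac{Y}{Y^{2} + J} = \frac{Y}{J + Y^{2}}$)
$H{\left(r \right)} = -8 + \frac{3 r}{-24 + r}$ ($H{\left(r \right)} = -8 + \frac{\left(r + r\right) + r}{r - 24} = -8 + \frac{2 r + r}{-24 + r} = -8 + \frac{3 r}{-24 + r}$)
$b{\left(v,197 \right)} + H{\left(-42 \right)} = \frac{197}{-22 + 197^{2}} + \frac{192 - -210}{-24 - 42} = \frac{197}{-22 + 38809} + \frac{192 + 210}{-66} = \frac{197}{38787} - \frac{67}{11} = - \frac{2596562}{426657}$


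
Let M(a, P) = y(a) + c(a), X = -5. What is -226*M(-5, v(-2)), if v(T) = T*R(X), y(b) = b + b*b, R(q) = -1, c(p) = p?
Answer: -3390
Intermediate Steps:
y(b) = b + b²
v(T) = -T (v(T) = T*(-1) = -T)
M(a, P) = a + a*(1 + a) (M(a, P) = a*(1 + a) + a = a + a*(1 + a))
-226*M(-5, v(-2)) = -(-1130)*(2 - 5) = -(-1130)*(-3) = -226*15 = -3390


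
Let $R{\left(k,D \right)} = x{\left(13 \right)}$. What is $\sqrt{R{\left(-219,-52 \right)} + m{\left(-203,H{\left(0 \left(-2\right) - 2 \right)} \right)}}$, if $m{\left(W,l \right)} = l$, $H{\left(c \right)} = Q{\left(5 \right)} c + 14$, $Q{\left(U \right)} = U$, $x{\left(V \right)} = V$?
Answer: $\sqrt{17} \approx 4.1231$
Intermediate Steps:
$R{\left(k,D \right)} = 13$
$H{\left(c \right)} = 14 + 5 c$ ($H{\left(c \right)} = 5 c + 14 = 14 + 5 c$)
$\sqrt{R{\left(-219,-52 \right)} + m{\left(-203,H{\left(0 \left(-2\right) - 2 \right)} \right)}} = \sqrt{13 + \left(14 + 5 \left(0 \left(-2\right) - 2\right)\right)} = \sqrt{13 + \left(14 + 5 \left(0 - 2\right)\right)} = \sqrt{13 + \left(14 + 5 \left(-2\right)\right)} = \sqrt{13 + \left(14 - 10\right)} = \sqrt{13 + 4} = \sqrt{17}$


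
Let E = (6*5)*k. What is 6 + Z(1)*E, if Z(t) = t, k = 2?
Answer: 66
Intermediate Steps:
E = 60 (E = (6*5)*2 = 30*2 = 60)
6 + Z(1)*E = 6 + 1*60 = 6 + 60 = 66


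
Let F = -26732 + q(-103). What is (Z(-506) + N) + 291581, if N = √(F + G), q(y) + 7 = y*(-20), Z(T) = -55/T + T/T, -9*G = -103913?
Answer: 13412777/46 + I*√118198/3 ≈ 2.9158e+5 + 114.6*I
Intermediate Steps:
G = 103913/9 (G = -⅑*(-103913) = 103913/9 ≈ 11546.)
Z(T) = 1 - 55/T (Z(T) = -55/T + 1 = 1 - 55/T)
q(y) = -7 - 20*y (q(y) = -7 + y*(-20) = -7 - 20*y)
F = -24679 (F = -26732 + (-7 - 20*(-103)) = -26732 + (-7 + 2060) = -26732 + 2053 = -24679)
N = I*√118198/3 (N = √(-24679 + 103913/9) = √(-118198/9) = I*√118198/3 ≈ 114.6*I)
(Z(-506) + N) + 291581 = ((-55 - 506)/(-506) + I*√118198/3) + 291581 = (-1/506*(-561) + I*√118198/3) + 291581 = (51/46 + I*√118198/3) + 291581 = 13412777/46 + I*√118198/3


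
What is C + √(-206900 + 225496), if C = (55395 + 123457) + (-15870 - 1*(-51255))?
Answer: 214237 + 2*√4649 ≈ 2.1437e+5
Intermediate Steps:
C = 214237 (C = 178852 + (-15870 + 51255) = 178852 + 35385 = 214237)
C + √(-206900 + 225496) = 214237 + √(-206900 + 225496) = 214237 + √18596 = 214237 + 2*√4649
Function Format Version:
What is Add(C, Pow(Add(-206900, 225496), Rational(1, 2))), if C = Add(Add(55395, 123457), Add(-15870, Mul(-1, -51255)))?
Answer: Add(214237, Mul(2, Pow(4649, Rational(1, 2)))) ≈ 2.1437e+5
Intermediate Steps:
C = 214237 (C = Add(178852, Add(-15870, 51255)) = Add(178852, 35385) = 214237)
Add(C, Pow(Add(-206900, 225496), Rational(1, 2))) = Add(214237, Pow(Add(-206900, 225496), Rational(1, 2))) = Add(214237, Pow(18596, Rational(1, 2))) = Add(214237, Mul(2, Pow(4649, Rational(1, 2))))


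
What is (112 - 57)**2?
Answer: 3025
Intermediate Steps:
(112 - 57)**2 = 55**2 = 3025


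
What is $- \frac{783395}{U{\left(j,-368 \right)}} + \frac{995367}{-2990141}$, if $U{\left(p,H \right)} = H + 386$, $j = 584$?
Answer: $- \frac{2342479425301}{53822538} \approx -43522.0$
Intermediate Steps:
$U{\left(p,H \right)} = 386 + H$
$- \frac{783395}{U{\left(j,-368 \right)}} + \frac{995367}{-2990141} = - \frac{783395}{386 - 368} + \frac{995367}{-2990141} = - \frac{783395}{18} + 995367 \left(- \frac{1}{2990141}\right) = \left(-783395\right) \frac{1}{18} - \frac{995367}{2990141} = - \frac{783395}{18} - \frac{995367}{2990141} = - \frac{2342479425301}{53822538}$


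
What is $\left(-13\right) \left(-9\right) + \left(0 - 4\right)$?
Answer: $113$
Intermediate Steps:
$\left(-13\right) \left(-9\right) + \left(0 - 4\right) = 117 - 4 = 113$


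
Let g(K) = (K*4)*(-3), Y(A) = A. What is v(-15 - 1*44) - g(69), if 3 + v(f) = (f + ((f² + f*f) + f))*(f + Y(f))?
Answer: -806767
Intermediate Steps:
v(f) = -3 + 2*f*(2*f + 2*f²) (v(f) = -3 + (f + ((f² + f*f) + f))*(f + f) = -3 + (f + ((f² + f²) + f))*(2*f) = -3 + (f + (2*f² + f))*(2*f) = -3 + (f + (f + 2*f²))*(2*f) = -3 + (2*f + 2*f²)*(2*f) = -3 + 2*f*(2*f + 2*f²))
g(K) = -12*K (g(K) = (4*K)*(-3) = -12*K)
v(-15 - 1*44) - g(69) = (-3 + 4*(-15 - 1*44)² + 4*(-15 - 1*44)³) - (-12)*69 = (-3 + 4*(-15 - 44)² + 4*(-15 - 44)³) - 1*(-828) = (-3 + 4*(-59)² + 4*(-59)³) + 828 = (-3 + 4*3481 + 4*(-205379)) + 828 = (-3 + 13924 - 821516) + 828 = -807595 + 828 = -806767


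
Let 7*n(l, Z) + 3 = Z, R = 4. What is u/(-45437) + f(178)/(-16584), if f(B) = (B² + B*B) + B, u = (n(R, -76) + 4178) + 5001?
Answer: -3545939805/879115076 ≈ -4.0335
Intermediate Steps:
n(l, Z) = -3/7 + Z/7
u = 64174/7 (u = ((-3/7 + (⅐)*(-76)) + 4178) + 5001 = ((-3/7 - 76/7) + 4178) + 5001 = (-79/7 + 4178) + 5001 = 29167/7 + 5001 = 64174/7 ≈ 9167.7)
f(B) = B + 2*B² (f(B) = (B² + B²) + B = 2*B² + B = B + 2*B²)
u/(-45437) + f(178)/(-16584) = (64174/7)/(-45437) + (178*(1 + 2*178))/(-16584) = (64174/7)*(-1/45437) + (178*(1 + 356))*(-1/16584) = -64174/318059 + (178*357)*(-1/16584) = -64174/318059 + 63546*(-1/16584) = -64174/318059 - 10591/2764 = -3545939805/879115076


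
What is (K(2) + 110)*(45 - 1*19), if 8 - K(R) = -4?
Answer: 3172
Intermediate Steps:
K(R) = 12 (K(R) = 8 - 1*(-4) = 8 + 4 = 12)
(K(2) + 110)*(45 - 1*19) = (12 + 110)*(45 - 1*19) = 122*(45 - 19) = 122*26 = 3172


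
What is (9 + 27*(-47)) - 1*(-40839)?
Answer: 39579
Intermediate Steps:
(9 + 27*(-47)) - 1*(-40839) = (9 - 1269) + 40839 = -1260 + 40839 = 39579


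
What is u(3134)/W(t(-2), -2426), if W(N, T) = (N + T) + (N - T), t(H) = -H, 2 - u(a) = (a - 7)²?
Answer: -9778127/4 ≈ -2.4445e+6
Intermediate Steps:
u(a) = 2 - (-7 + a)² (u(a) = 2 - (a - 7)² = 2 - (-7 + a)²)
W(N, T) = 2*N
u(3134)/W(t(-2), -2426) = (2 - (-7 + 3134)²)/((2*(-1*(-2)))) = (2 - 1*3127²)/((2*2)) = (2 - 1*9778129)/4 = (2 - 9778129)*(¼) = -9778127*¼ = -9778127/4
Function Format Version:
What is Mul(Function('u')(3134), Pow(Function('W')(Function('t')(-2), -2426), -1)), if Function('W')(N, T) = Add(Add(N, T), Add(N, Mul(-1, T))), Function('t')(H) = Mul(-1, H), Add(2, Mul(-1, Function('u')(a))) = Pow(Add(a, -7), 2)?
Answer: Rational(-9778127, 4) ≈ -2.4445e+6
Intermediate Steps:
Function('u')(a) = Add(2, Mul(-1, Pow(Add(-7, a), 2))) (Function('u')(a) = Add(2, Mul(-1, Pow(Add(a, -7), 2))) = Add(2, Mul(-1, Pow(Add(-7, a), 2))))
Function('W')(N, T) = Mul(2, N)
Mul(Function('u')(3134), Pow(Function('W')(Function('t')(-2), -2426), -1)) = Mul(Add(2, Mul(-1, Pow(Add(-7, 3134), 2))), Pow(Mul(2, Mul(-1, -2)), -1)) = Mul(Add(2, Mul(-1, Pow(3127, 2))), Pow(Mul(2, 2), -1)) = Mul(Add(2, Mul(-1, 9778129)), Pow(4, -1)) = Mul(Add(2, -9778129), Rational(1, 4)) = Mul(-9778127, Rational(1, 4)) = Rational(-9778127, 4)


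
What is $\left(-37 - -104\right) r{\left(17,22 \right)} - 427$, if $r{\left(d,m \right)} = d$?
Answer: $712$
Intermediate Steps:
$\left(-37 - -104\right) r{\left(17,22 \right)} - 427 = \left(-37 - -104\right) 17 - 427 = \left(-37 + 104\right) 17 - 427 = 67 \cdot 17 - 427 = 1139 - 427 = 712$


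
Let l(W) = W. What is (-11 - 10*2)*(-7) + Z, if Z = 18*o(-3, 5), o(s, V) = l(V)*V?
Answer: 667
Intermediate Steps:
o(s, V) = V² (o(s, V) = V*V = V²)
Z = 450 (Z = 18*5² = 18*25 = 450)
(-11 - 10*2)*(-7) + Z = (-11 - 10*2)*(-7) + 450 = (-11 - 20)*(-7) + 450 = -31*(-7) + 450 = 217 + 450 = 667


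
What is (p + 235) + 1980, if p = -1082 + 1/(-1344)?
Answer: 1522751/1344 ≈ 1133.0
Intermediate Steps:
p = -1454209/1344 (p = -1082 - 1/1344 = -1454209/1344 ≈ -1082.0)
(p + 235) + 1980 = (-1454209/1344 + 235) + 1980 = -1138369/1344 + 1980 = 1522751/1344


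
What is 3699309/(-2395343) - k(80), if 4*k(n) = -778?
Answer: 924389809/4790686 ≈ 192.96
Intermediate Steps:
k(n) = -389/2 (k(n) = (1/4)*(-778) = -389/2)
3699309/(-2395343) - k(80) = 3699309/(-2395343) - 1*(-389/2) = 3699309*(-1/2395343) + 389/2 = -3699309/2395343 + 389/2 = 924389809/4790686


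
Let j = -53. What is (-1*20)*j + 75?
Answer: 1135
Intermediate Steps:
(-1*20)*j + 75 = -1*20*(-53) + 75 = -20*(-53) + 75 = 1060 + 75 = 1135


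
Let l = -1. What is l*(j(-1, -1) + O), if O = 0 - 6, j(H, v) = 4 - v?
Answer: 1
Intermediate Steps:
O = -6
l*(j(-1, -1) + O) = -((4 - 1*(-1)) - 6) = -((4 + 1) - 6) = -(5 - 6) = -1*(-1) = 1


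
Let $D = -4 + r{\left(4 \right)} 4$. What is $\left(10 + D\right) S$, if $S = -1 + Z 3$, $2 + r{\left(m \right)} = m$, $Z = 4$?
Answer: $154$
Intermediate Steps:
$r{\left(m \right)} = -2 + m$
$S = 11$ ($S = -1 + 4 \cdot 3 = -1 + 12 = 11$)
$D = 4$ ($D = -4 + \left(-2 + 4\right) 4 = -4 + 2 \cdot 4 = -4 + 8 = 4$)
$\left(10 + D\right) S = \left(10 + 4\right) 11 = 14 \cdot 11 = 154$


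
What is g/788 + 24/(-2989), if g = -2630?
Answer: -3939991/1177666 ≈ -3.3456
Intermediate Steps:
g/788 + 24/(-2989) = -2630/788 + 24/(-2989) = -2630*1/788 + 24*(-1/2989) = -1315/394 - 24/2989 = -3939991/1177666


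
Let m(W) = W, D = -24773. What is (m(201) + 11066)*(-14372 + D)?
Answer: -441046715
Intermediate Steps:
(m(201) + 11066)*(-14372 + D) = (201 + 11066)*(-14372 - 24773) = 11267*(-39145) = -441046715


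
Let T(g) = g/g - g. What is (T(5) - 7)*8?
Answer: -88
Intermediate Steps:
T(g) = 1 - g
(T(5) - 7)*8 = ((1 - 1*5) - 7)*8 = ((1 - 5) - 7)*8 = (-4 - 7)*8 = -11*8 = -88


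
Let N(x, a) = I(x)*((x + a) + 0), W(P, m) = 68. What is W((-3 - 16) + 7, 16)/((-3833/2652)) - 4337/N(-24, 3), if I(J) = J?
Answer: -107513065/1931832 ≈ -55.653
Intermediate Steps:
N(x, a) = x*(a + x) (N(x, a) = x*((x + a) + 0) = x*((a + x) + 0) = x*(a + x))
W((-3 - 16) + 7, 16)/((-3833/2652)) - 4337/N(-24, 3) = 68/((-3833/2652)) - 4337*(-1/(24*(3 - 24))) = 68/((-3833*1/2652)) - 4337/((-24*(-21))) = 68/(-3833/2652) - 4337/504 = 68*(-2652/3833) - 4337*1/504 = -180336/3833 - 4337/504 = -107513065/1931832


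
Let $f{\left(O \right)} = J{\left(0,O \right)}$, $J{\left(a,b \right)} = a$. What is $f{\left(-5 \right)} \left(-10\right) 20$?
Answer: $0$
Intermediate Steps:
$f{\left(O \right)} = 0$
$f{\left(-5 \right)} \left(-10\right) 20 = 0 \left(-10\right) 20 = 0 \cdot 20 = 0$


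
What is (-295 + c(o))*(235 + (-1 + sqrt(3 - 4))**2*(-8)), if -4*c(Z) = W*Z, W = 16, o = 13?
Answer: -81545 - 5552*I ≈ -81545.0 - 5552.0*I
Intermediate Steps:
c(Z) = -4*Z
(-295 + c(o))*(235 + (-1 + sqrt(3 - 4))**2*(-8)) = (-295 - 4*13)*(235 + (-1 + sqrt(3 - 4))**2*(-8)) = (-295 - 52)*(235 + (-1 + sqrt(-1))**2*(-8)) = -347*(235 + (-1 + I)**2*(-8)) = -347*(235 - 8*(-1 + I)**2) = -81545 + 2776*(-1 + I)**2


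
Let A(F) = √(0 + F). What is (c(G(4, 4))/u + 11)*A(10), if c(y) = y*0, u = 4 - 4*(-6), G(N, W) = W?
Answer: 11*√10 ≈ 34.785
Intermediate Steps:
A(F) = √F
u = 28 (u = 4 + 24 = 28)
c(y) = 0
(c(G(4, 4))/u + 11)*A(10) = (0/28 + 11)*√10 = (0*(1/28) + 11)*√10 = (0 + 11)*√10 = 11*√10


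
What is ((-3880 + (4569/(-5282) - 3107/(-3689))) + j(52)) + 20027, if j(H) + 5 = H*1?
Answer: 315544471945/19485298 ≈ 16194.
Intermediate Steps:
j(H) = -5 + H (j(H) = -5 + H*1 = -5 + H)
((-3880 + (4569/(-5282) - 3107/(-3689))) + j(52)) + 20027 = ((-3880 + (4569/(-5282) - 3107/(-3689))) + (-5 + 52)) + 20027 = ((-3880 + (4569*(-1/5282) - 3107*(-1/3689))) + 47) + 20027 = ((-3880 + (-4569/5282 + 3107/3689)) + 47) + 20027 = ((-3880 - 443867/19485298) + 47) + 20027 = (-75603400107/19485298 + 47) + 20027 = -74687591101/19485298 + 20027 = 315544471945/19485298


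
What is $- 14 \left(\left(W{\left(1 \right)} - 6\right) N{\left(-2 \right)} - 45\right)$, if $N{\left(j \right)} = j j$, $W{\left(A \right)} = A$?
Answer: $910$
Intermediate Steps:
$N{\left(j \right)} = j^{2}$
$- 14 \left(\left(W{\left(1 \right)} - 6\right) N{\left(-2 \right)} - 45\right) = - 14 \left(\left(1 - 6\right) \left(-2\right)^{2} - 45\right) = - 14 \left(\left(-5\right) 4 - 45\right) = - 14 \left(-20 - 45\right) = \left(-14\right) \left(-65\right) = 910$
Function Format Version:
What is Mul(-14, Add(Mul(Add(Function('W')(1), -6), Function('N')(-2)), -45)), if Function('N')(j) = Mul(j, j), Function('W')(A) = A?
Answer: 910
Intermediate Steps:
Function('N')(j) = Pow(j, 2)
Mul(-14, Add(Mul(Add(Function('W')(1), -6), Function('N')(-2)), -45)) = Mul(-14, Add(Mul(Add(1, -6), Pow(-2, 2)), -45)) = Mul(-14, Add(Mul(-5, 4), -45)) = Mul(-14, Add(-20, -45)) = Mul(-14, -65) = 910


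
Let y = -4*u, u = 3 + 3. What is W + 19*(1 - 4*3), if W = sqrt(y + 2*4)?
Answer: -209 + 4*I ≈ -209.0 + 4.0*I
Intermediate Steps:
u = 6
y = -24 (y = -4*6 = -24)
W = 4*I (W = sqrt(-24 + 2*4) = sqrt(-24 + 8) = sqrt(-16) = 4*I ≈ 4.0*I)
W + 19*(1 - 4*3) = 4*I + 19*(1 - 4*3) = 4*I + 19*(1 - 12) = 4*I + 19*(-11) = 4*I - 209 = -209 + 4*I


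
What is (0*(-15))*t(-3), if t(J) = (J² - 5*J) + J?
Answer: 0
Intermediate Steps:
t(J) = J² - 4*J
(0*(-15))*t(-3) = (0*(-15))*(-3*(-4 - 3)) = 0*(-3*(-7)) = 0*21 = 0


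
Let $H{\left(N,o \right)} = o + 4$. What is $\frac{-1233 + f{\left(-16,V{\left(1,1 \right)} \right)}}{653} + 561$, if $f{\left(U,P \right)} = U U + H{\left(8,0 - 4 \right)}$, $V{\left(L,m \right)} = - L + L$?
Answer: $\frac{365356}{653} \approx 559.5$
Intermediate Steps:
$H{\left(N,o \right)} = 4 + o$
$V{\left(L,m \right)} = 0$
$f{\left(U,P \right)} = U^{2}$ ($f{\left(U,P \right)} = U U + \left(4 + \left(0 - 4\right)\right) = U^{2} + \left(4 + \left(0 - 4\right)\right) = U^{2} + \left(4 - 4\right) = U^{2} + 0 = U^{2}$)
$\frac{-1233 + f{\left(-16,V{\left(1,1 \right)} \right)}}{653} + 561 = \frac{-1233 + \left(-16\right)^{2}}{653} + 561 = \left(-1233 + 256\right) \frac{1}{653} + 561 = \left(-977\right) \frac{1}{653} + 561 = - \frac{977}{653} + 561 = \frac{365356}{653}$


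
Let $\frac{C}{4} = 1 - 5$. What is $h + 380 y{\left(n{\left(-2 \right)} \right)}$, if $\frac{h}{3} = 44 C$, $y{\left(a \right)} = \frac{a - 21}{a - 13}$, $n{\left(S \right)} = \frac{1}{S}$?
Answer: $- \frac{40684}{27} \approx -1506.8$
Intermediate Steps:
$C = -16$ ($C = 4 \left(1 - 5\right) = 4 \left(-4\right) = -16$)
$y{\left(a \right)} = \frac{-21 + a}{-13 + a}$
$h = -2112$ ($h = 3 \cdot 44 \left(-16\right) = 3 \left(-704\right) = -2112$)
$h + 380 y{\left(n{\left(-2 \right)} \right)} = -2112 + 380 \frac{-21 + \frac{1}{-2}}{-13 + \frac{1}{-2}} = -2112 + 380 \frac{-21 - \frac{1}{2}}{-13 - \frac{1}{2}} = -2112 + 380 \frac{1}{- \frac{27}{2}} \left(- \frac{43}{2}\right) = -2112 + 380 \left(\left(- \frac{2}{27}\right) \left(- \frac{43}{2}\right)\right) = -2112 + 380 \cdot \frac{43}{27} = -2112 + \frac{16340}{27} = - \frac{40684}{27}$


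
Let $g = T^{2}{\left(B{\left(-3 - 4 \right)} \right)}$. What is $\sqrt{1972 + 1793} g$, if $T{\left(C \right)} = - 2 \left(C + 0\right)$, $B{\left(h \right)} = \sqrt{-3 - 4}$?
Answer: $- 28 \sqrt{3765} \approx -1718.1$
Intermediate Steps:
$B{\left(h \right)} = i \sqrt{7}$ ($B{\left(h \right)} = \sqrt{-7} = i \sqrt{7}$)
$T{\left(C \right)} = - 2 C$
$g = -28$ ($g = \left(- 2 i \sqrt{7}\right)^{2} = -28$)
$\sqrt{1972 + 1793} g = \sqrt{1972 + 1793} \left(-28\right) = \sqrt{3765} \left(-28\right) = - 28 \sqrt{3765}$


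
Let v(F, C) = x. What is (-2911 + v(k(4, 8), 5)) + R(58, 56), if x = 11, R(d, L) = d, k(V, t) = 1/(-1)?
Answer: -2842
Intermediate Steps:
k(V, t) = -1
v(F, C) = 11
(-2911 + v(k(4, 8), 5)) + R(58, 56) = (-2911 + 11) + 58 = -2900 + 58 = -2842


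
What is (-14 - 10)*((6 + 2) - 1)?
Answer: -168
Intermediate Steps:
(-14 - 10)*((6 + 2) - 1) = -24*(8 - 1) = -24*7 = -168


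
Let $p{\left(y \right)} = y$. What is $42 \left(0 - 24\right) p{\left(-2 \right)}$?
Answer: $2016$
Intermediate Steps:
$42 \left(0 - 24\right) p{\left(-2 \right)} = 42 \left(0 - 24\right) \left(-2\right) = 42 \left(-24\right) \left(-2\right) = \left(-1008\right) \left(-2\right) = 2016$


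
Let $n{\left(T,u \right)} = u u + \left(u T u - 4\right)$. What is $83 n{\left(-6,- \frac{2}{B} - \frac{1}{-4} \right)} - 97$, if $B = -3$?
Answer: $- \frac{111991}{144} \approx -777.71$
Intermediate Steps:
$n{\left(T,u \right)} = -4 + u^{2} + T u^{2}$ ($n{\left(T,u \right)} = u^{2} + \left(T u u - 4\right) = u^{2} + \left(T u^{2} - 4\right) = u^{2} + \left(-4 + T u^{2}\right) = -4 + u^{2} + T u^{2}$)
$83 n{\left(-6,- \frac{2}{B} - \frac{1}{-4} \right)} - 97 = 83 \left(-4 + \left(- \frac{2}{-3} - \frac{1}{-4}\right)^{2} - 6 \left(- \frac{2}{-3} - \frac{1}{-4}\right)^{2}\right) - 97 = 83 \left(-4 + \left(\left(-2\right) \left(- \frac{1}{3}\right) - - \frac{1}{4}\right)^{2} - 6 \left(\left(-2\right) \left(- \frac{1}{3}\right) - - \frac{1}{4}\right)^{2}\right) - 97 = 83 \left(-4 + \left(\frac{2}{3} + \frac{1}{4}\right)^{2} - 6 \left(\frac{2}{3} + \frac{1}{4}\right)^{2}\right) - 97 = 83 \left(-4 + \left(\frac{11}{12}\right)^{2} - 6 \left(\frac{11}{12}\right)^{2}\right) - 97 = 83 \left(-4 + \frac{121}{144} - \frac{121}{24}\right) - 97 = 83 \left(- \frac{1181}{144}\right) - 97 = - \frac{98023}{144} - 97 = - \frac{111991}{144}$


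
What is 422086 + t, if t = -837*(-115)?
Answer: 518341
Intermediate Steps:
t = 96255
422086 + t = 422086 + 96255 = 518341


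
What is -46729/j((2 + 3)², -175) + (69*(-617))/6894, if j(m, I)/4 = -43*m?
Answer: 23180971/4940700 ≈ 4.6918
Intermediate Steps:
j(m, I) = -172*m (j(m, I) = 4*(-43*m) = -172*m)
-46729/j((2 + 3)², -175) + (69*(-617))/6894 = -46729*(-1/(172*(2 + 3)²)) + (69*(-617))/6894 = -46729/((-172*5²)) - 42573*1/6894 = -46729/((-172*25)) - 14191/2298 = -46729/(-4300) - 14191/2298 = -46729*(-1/4300) - 14191/2298 = 46729/4300 - 14191/2298 = 23180971/4940700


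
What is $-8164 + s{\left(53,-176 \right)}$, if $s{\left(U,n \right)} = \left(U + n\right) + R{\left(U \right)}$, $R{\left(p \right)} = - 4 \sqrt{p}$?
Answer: $-8287 - 4 \sqrt{53} \approx -8316.1$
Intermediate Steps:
$s{\left(U,n \right)} = U + n - 4 \sqrt{U}$ ($s{\left(U,n \right)} = \left(U + n\right) - 4 \sqrt{U} = U + n - 4 \sqrt{U}$)
$-8164 + s{\left(53,-176 \right)} = -8164 - \left(123 + 4 \sqrt{53}\right) = -8287 - 4 \sqrt{53}$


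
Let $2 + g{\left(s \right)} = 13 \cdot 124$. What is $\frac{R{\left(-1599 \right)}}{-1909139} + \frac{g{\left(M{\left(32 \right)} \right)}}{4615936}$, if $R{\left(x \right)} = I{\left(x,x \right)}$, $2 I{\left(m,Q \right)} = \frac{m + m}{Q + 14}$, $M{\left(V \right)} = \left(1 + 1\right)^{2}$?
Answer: $\frac{128011986197}{367572488183680} \approx 0.00034826$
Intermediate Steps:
$M{\left(V \right)} = 4$ ($M{\left(V \right)} = 2^{2} = 4$)
$g{\left(s \right)} = 1610$ ($g{\left(s \right)} = -2 + 13 \cdot 124 = -2 + 1612 = 1610$)
$I{\left(m,Q \right)} = \frac{m}{14 + Q}$ ($I{\left(m,Q \right)} = \frac{\left(m + m\right) \frac{1}{Q + 14}}{2} = \frac{2 m \frac{1}{14 + Q}}{2} = \frac{m}{14 + Q}$)
$R{\left(x \right)} = \frac{x}{14 + x}$
$\frac{R{\left(-1599 \right)}}{-1909139} + \frac{g{\left(M{\left(32 \right)} \right)}}{4615936} = \frac{\left(-1599\right) \frac{1}{14 - 1599}}{-1909139} + \frac{1610}{4615936} = - \frac{1599}{-1585} \left(- \frac{1}{1909139}\right) + 1610 \cdot \frac{1}{4615936} = \left(-1599\right) \left(- \frac{1}{1585}\right) \left(- \frac{1}{1909139}\right) + \frac{805}{2307968} = \frac{1599}{1585} \left(- \frac{1}{1909139}\right) + \frac{805}{2307968} = - \frac{1599}{3025985315} + \frac{805}{2307968} = \frac{128011986197}{367572488183680}$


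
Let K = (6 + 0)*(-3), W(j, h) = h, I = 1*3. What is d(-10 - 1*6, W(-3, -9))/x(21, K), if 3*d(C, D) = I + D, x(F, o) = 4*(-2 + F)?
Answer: -1/38 ≈ -0.026316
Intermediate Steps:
I = 3
K = -18 (K = 6*(-3) = -18)
x(F, o) = -8 + 4*F
d(C, D) = 1 + D/3 (d(C, D) = (3 + D)/3 = 1 + D/3)
d(-10 - 1*6, W(-3, -9))/x(21, K) = (1 + (1/3)*(-9))/(-8 + 4*21) = (1 - 3)/(-8 + 84) = -2/76 = -2*1/76 = -1/38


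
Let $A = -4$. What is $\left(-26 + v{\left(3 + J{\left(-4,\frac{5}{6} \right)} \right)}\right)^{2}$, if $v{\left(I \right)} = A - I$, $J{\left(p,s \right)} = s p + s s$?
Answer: $\frac{1194649}{1296} \approx 921.8$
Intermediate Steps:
$J{\left(p,s \right)} = s^{2} + p s$ ($J{\left(p,s \right)} = p s + s^{2} = s^{2} + p s$)
$v{\left(I \right)} = -4 - I$
$\left(-26 + v{\left(3 + J{\left(-4,\frac{5}{6} \right)} \right)}\right)^{2} = \left(-26 - \left(7 + \frac{5}{6} \left(-4 + \frac{5}{6}\right)\right)\right)^{2} = \left(-26 - \left(7 + 5 \cdot \frac{1}{6} \left(-4 + 5 \cdot \frac{1}{6}\right)\right)\right)^{2} = \left(-26 - \left(7 + \frac{5 \left(-4 + \frac{5}{6}\right)}{6}\right)\right)^{2} = \left(-26 - \left(7 - \frac{95}{36}\right)\right)^{2} = \left(-26 - \frac{157}{36}\right)^{2} = \left(- \frac{1093}{36}\right)^{2} = \frac{1194649}{1296}$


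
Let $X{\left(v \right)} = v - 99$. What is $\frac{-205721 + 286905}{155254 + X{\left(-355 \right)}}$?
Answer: $\frac{118}{225} \approx 0.52444$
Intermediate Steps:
$X{\left(v \right)} = -99 + v$ ($X{\left(v \right)} = v - 99 = -99 + v$)
$\frac{-205721 + 286905}{155254 + X{\left(-355 \right)}} = \frac{-205721 + 286905}{155254 - 454} = \frac{81184}{155254 - 454} = \frac{81184}{154800} = 81184 \cdot \frac{1}{154800} = \frac{118}{225}$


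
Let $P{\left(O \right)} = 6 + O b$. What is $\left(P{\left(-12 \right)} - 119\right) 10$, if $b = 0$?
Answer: $-1130$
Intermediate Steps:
$P{\left(O \right)} = 6$ ($P{\left(O \right)} = 6 + O 0 = 6 + 0 = 6$)
$\left(P{\left(-12 \right)} - 119\right) 10 = \left(6 - 119\right) 10 = \left(-113\right) 10 = -1130$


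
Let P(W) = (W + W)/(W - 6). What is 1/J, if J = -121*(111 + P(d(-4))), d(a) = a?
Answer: -5/67639 ≈ -7.3922e-5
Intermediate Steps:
P(W) = 2*W/(-6 + W) (P(W) = (2*W)/(-6 + W) = 2*W/(-6 + W))
J = -67639/5 (J = -121*(111 + 2*(-4)/(-6 - 4)) = -121*(111 + 2*(-4)/(-10)) = -121*(111 + 2*(-4)*(-1/10)) = -121*(111 + 4/5) = -121*559/5 = -67639/5 ≈ -13528.)
1/J = 1/(-67639/5) = -5/67639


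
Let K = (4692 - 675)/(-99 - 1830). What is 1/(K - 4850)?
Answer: -643/3119889 ≈ -0.00020610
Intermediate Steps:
K = -1339/643 (K = 4017/(-1929) = 4017*(-1/1929) = -1339/643 ≈ -2.0824)
1/(K - 4850) = 1/(-1339/643 - 4850) = 1/(-3119889/643) = -643/3119889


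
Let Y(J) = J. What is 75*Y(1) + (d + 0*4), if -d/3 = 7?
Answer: 54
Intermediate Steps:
d = -21 (d = -3*7 = -21)
75*Y(1) + (d + 0*4) = 75*1 + (-21 + 0*4) = 75 + (-21 + 0) = 75 - 21 = 54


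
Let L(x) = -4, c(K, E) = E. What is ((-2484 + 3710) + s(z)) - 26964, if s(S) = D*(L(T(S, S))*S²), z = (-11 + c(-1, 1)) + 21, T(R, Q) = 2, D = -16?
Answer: -17994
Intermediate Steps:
z = 11 (z = (-11 + 1) + 21 = -10 + 21 = 11)
s(S) = 64*S² (s(S) = -(-64)*S² = 64*S²)
((-2484 + 3710) + s(z)) - 26964 = ((-2484 + 3710) + 64*11²) - 26964 = (1226 + 64*121) - 26964 = (1226 + 7744) - 26964 = 8970 - 26964 = -17994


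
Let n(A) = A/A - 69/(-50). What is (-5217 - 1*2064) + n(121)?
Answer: -363931/50 ≈ -7278.6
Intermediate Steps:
n(A) = 119/50 (n(A) = 1 - 69*(-1/50) = 1 + 69/50 = 119/50)
(-5217 - 1*2064) + n(121) = (-5217 - 1*2064) + 119/50 = (-5217 - 2064) + 119/50 = -7281 + 119/50 = -363931/50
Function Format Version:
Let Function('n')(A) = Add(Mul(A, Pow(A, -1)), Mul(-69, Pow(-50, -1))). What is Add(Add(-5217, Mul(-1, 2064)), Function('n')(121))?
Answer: Rational(-363931, 50) ≈ -7278.6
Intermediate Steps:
Function('n')(A) = Rational(119, 50) (Function('n')(A) = Add(1, Mul(-69, Rational(-1, 50))) = Add(1, Rational(69, 50)) = Rational(119, 50))
Add(Add(-5217, Mul(-1, 2064)), Function('n')(121)) = Add(Add(-5217, Mul(-1, 2064)), Rational(119, 50)) = Add(Add(-5217, -2064), Rational(119, 50)) = Add(-7281, Rational(119, 50)) = Rational(-363931, 50)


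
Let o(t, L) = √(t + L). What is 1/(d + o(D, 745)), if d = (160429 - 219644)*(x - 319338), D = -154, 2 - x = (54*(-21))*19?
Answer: 17633634850/310945078023134521909 - √591/310945078023134521909 ≈ 5.6710e-11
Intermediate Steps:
x = 21548 (x = 2 - 54*(-21)*19 = 2 - (-1134)*19 = 2 - 1*(-21546) = 2 + 21546 = 21548)
o(t, L) = √(L + t)
d = 17633634850 (d = (160429 - 219644)*(21548 - 319338) = -59215*(-297790) = 17633634850)
1/(d + o(D, 745)) = 1/(17633634850 + √(745 - 154)) = 1/(17633634850 + √591)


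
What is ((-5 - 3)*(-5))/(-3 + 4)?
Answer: 40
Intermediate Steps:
((-5 - 3)*(-5))/(-3 + 4) = -8*(-5)/1 = 40*1 = 40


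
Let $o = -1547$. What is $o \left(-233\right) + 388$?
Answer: $360839$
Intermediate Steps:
$o \left(-233\right) + 388 = \left(-1547\right) \left(-233\right) + 388 = 360451 + 388 = 360839$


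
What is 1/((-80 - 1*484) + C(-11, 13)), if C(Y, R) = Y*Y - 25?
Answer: -1/468 ≈ -0.0021368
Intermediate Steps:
C(Y, R) = -25 + Y² (C(Y, R) = Y² - 25 = -25 + Y²)
1/((-80 - 1*484) + C(-11, 13)) = 1/((-80 - 1*484) + (-25 + (-11)²)) = 1/((-80 - 484) + (-25 + 121)) = 1/(-564 + 96) = 1/(-468) = -1/468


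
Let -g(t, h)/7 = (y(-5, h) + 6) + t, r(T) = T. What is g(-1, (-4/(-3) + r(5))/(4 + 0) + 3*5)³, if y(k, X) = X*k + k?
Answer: 337880682125/1728 ≈ 1.9553e+8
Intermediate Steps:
y(k, X) = k + X*k
g(t, h) = -7 - 7*t + 35*h (g(t, h) = -7*((-5*(1 + h) + 6) + t) = -7*(((-5 - 5*h) + 6) + t) = -7*((1 - 5*h) + t) = -7*(1 + t - 5*h) = -7 - 7*t + 35*h)
g(-1, (-4/(-3) + r(5))/(4 + 0) + 3*5)³ = (-7 - 7*(-1) + 35*((-4/(-3) + 5)/(4 + 0) + 3*5))³ = (-7 + 7 + 35*((-4*(-⅓) + 5)/4 + 15))³ = (-7 + 7 + 35*((4/3 + 5)*(¼) + 15))³ = (-7 + 7 + 35*((19/3)*(¼) + 15))³ = (-7 + 7 + 35*(19/12 + 15))³ = (-7 + 7 + 35*(199/12))³ = (-7 + 7 + 6965/12)³ = (6965/12)³ = 337880682125/1728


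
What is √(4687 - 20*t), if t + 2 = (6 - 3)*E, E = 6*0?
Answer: √4727 ≈ 68.753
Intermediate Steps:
E = 0
t = -2 (t = -2 + (6 - 3)*0 = -2 + 3*0 = -2 + 0 = -2)
√(4687 - 20*t) = √(4687 - 20*(-2)) = √(4687 + 40) = √4727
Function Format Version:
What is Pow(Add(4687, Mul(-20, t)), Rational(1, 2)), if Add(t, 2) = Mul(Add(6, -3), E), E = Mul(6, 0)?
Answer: Pow(4727, Rational(1, 2)) ≈ 68.753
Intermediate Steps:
E = 0
t = -2 (t = Add(-2, Mul(Add(6, -3), 0)) = Add(-2, Mul(3, 0)) = Add(-2, 0) = -2)
Pow(Add(4687, Mul(-20, t)), Rational(1, 2)) = Pow(Add(4687, Mul(-20, -2)), Rational(1, 2)) = Pow(Add(4687, 40), Rational(1, 2)) = Pow(4727, Rational(1, 2))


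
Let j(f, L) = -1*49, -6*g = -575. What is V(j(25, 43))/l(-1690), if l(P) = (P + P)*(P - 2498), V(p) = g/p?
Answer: -115/832339872 ≈ -1.3816e-7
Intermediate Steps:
g = 575/6 (g = -⅙*(-575) = 575/6 ≈ 95.833)
j(f, L) = -49
V(p) = 575/(6*p)
l(P) = 2*P*(-2498 + P) (l(P) = (2*P)*(-2498 + P) = 2*P*(-2498 + P))
V(j(25, 43))/l(-1690) = ((575/6)/(-49))/((2*(-1690)*(-2498 - 1690))) = ((575/6)*(-1/49))/((2*(-1690)*(-4188))) = -575/294/14155440 = -575/294*1/14155440 = -115/832339872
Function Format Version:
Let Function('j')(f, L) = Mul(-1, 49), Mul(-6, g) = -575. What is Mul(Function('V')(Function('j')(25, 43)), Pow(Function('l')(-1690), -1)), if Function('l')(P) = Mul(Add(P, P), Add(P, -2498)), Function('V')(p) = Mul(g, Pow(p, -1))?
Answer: Rational(-115, 832339872) ≈ -1.3816e-7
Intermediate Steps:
g = Rational(575, 6) (g = Mul(Rational(-1, 6), -575) = Rational(575, 6) ≈ 95.833)
Function('j')(f, L) = -49
Function('V')(p) = Mul(Rational(575, 6), Pow(p, -1))
Function('l')(P) = Mul(2, P, Add(-2498, P)) (Function('l')(P) = Mul(Mul(2, P), Add(-2498, P)) = Mul(2, P, Add(-2498, P)))
Mul(Function('V')(Function('j')(25, 43)), Pow(Function('l')(-1690), -1)) = Mul(Mul(Rational(575, 6), Pow(-49, -1)), Pow(Mul(2, -1690, Add(-2498, -1690)), -1)) = Mul(Mul(Rational(575, 6), Rational(-1, 49)), Pow(Mul(2, -1690, -4188), -1)) = Mul(Rational(-575, 294), Pow(14155440, -1)) = Mul(Rational(-575, 294), Rational(1, 14155440)) = Rational(-115, 832339872)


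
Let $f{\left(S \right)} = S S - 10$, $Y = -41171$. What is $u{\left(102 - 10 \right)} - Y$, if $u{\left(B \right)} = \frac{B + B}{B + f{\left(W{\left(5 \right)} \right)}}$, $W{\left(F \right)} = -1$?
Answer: $\frac{3417377}{83} \approx 41173.0$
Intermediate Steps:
$f{\left(S \right)} = -10 + S^{2}$ ($f{\left(S \right)} = S^{2} - 10 = -10 + S^{2}$)
$u{\left(B \right)} = \frac{2 B}{-9 + B}$ ($u{\left(B \right)} = \frac{B + B}{B - \left(10 - \left(-1\right)^{2}\right)} = \frac{2 B}{B + \left(-10 + 1\right)} = \frac{2 B}{B - 9} = \frac{2 B}{-9 + B}$)
$u{\left(102 - 10 \right)} - Y = \frac{2 \left(102 - 10\right)}{-9 + \left(102 - 10\right)} - -41171 = \frac{2 \left(102 - 10\right)}{-9 + \left(102 - 10\right)} + 41171 = 2 \cdot 92 \frac{1}{-9 + 92} + 41171 = 2 \cdot 92 \cdot \frac{1}{83} + 41171 = \frac{184}{83} + 41171 = \frac{3417377}{83}$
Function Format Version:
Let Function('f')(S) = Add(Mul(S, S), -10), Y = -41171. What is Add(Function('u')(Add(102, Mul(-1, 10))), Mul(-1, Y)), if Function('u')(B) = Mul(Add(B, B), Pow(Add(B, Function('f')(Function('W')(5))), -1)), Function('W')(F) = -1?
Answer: Rational(3417377, 83) ≈ 41173.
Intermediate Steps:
Function('f')(S) = Add(-10, Pow(S, 2)) (Function('f')(S) = Add(Pow(S, 2), -10) = Add(-10, Pow(S, 2)))
Function('u')(B) = Mul(2, B, Pow(Add(-9, B), -1)) (Function('u')(B) = Mul(Add(B, B), Pow(Add(B, Add(-10, Pow(-1, 2))), -1)) = Mul(Mul(2, B), Pow(Add(B, Add(-10, 1)), -1)) = Mul(Mul(2, B), Pow(Add(B, -9), -1)) = Mul(Mul(2, B), Pow(Add(-9, B), -1)) = Mul(2, B, Pow(Add(-9, B), -1)))
Add(Function('u')(Add(102, Mul(-1, 10))), Mul(-1, Y)) = Add(Mul(2, Add(102, Mul(-1, 10)), Pow(Add(-9, Add(102, Mul(-1, 10))), -1)), Mul(-1, -41171)) = Add(Mul(2, Add(102, -10), Pow(Add(-9, Add(102, -10)), -1)), 41171) = Add(Mul(2, 92, Pow(Add(-9, 92), -1)), 41171) = Add(Mul(2, 92, Pow(83, -1)), 41171) = Add(Mul(2, 92, Rational(1, 83)), 41171) = Add(Rational(184, 83), 41171) = Rational(3417377, 83)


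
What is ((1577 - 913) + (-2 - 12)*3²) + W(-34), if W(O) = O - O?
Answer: 538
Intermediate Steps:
W(O) = 0
((1577 - 913) + (-2 - 12)*3²) + W(-34) = ((1577 - 913) + (-2 - 12)*3²) + 0 = (664 - 14*9) + 0 = (664 - 126) + 0 = 538 + 0 = 538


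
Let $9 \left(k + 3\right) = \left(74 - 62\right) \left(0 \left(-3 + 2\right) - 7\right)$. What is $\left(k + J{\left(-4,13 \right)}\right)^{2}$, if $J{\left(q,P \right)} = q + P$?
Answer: $\frac{100}{9} \approx 11.111$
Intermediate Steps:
$J{\left(q,P \right)} = P + q$
$k = - \frac{37}{3}$ ($k = -3 + \frac{\left(74 - 62\right) \left(0 \left(-3 + 2\right) - 7\right)}{9} = -3 + \frac{12 \left(0 \left(-1\right) - 7\right)}{9} = -3 + \frac{12 \left(0 - 7\right)}{9} = -3 + \frac{12 \left(-7\right)}{9} = -3 + \frac{1}{9} \left(-84\right) = -3 - \frac{28}{3} = - \frac{37}{3} \approx -12.333$)
$\left(k + J{\left(-4,13 \right)}\right)^{2} = \left(- \frac{37}{3} + \left(13 - 4\right)\right)^{2} = \left(- \frac{37}{3} + 9\right)^{2} = \left(- \frac{10}{3}\right)^{2} = \frac{100}{9}$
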